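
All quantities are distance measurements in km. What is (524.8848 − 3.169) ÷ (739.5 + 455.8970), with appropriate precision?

0.43644

524.8848 − 3.169 = 521.7158, limited to 3 d.p. → 6 s.f.; 739.5 + 455.8970 = 1195.3970, limited to 1 d.p. → 5 s.f.
Carrying full precision, 521.7158 ÷ 1195.3970 = 0.436437267284…; keep min(6, 5) = 5 s.f.
Rounded to 5 significant figures: 0.43644.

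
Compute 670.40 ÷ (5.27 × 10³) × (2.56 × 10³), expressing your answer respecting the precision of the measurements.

326

670.40 ÷ (5.27 × 10³) × (2.56 × 10³) = 325.659203036…
Multiplication/division keeps the fewest significant figures: 670.40 → 5 s.f., 5.27 × 10³ → 3 s.f., 2.56 × 10³ → 3 s.f.; limit is 3.
Rounded to 3 significant figures: 326.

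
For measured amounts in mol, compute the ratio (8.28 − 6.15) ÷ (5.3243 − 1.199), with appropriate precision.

8.28 − 6.15 = 2.13, limited to 2 d.p. → 3 s.f.; 5.3243 − 1.199 = 4.1253, limited to 3 d.p. → 4 s.f.
Carrying full precision, 2.13 ÷ 4.1253 = 0.516326085376…; keep min(3, 4) = 3 s.f.
Rounded to 3 significant figures: 0.516.

0.516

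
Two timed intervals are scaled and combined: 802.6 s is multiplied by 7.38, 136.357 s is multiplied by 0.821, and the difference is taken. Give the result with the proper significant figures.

5.81 × 10^3 s

802.6 × 7.38 = 5923.188 → 5.92 × 10^3 s (3 s.f., last digit at the 10^1 place).
136.357 × 0.821 = 111.949097 → 112 s (3 s.f., last digit at the 10^0 place).
Difference: 5811.238903 s; keep the coarser place, 10^1.
Result: 5.81 × 10^3 s.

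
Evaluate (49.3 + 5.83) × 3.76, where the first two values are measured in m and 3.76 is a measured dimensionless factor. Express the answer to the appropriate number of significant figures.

49.3 m + 5.83 m = 55.13 m; the sum is limited to 1 decimal place (3 s.f.).
Carrying full precision, 55.13 × 3.76 = 207.2888 m; 3.76 has 3 s.f., so the result keeps min(3, 3) = 3 s.f.
Rounded to 3 significant figures: 2.07 × 10^2 m.

2.07 × 10^2 m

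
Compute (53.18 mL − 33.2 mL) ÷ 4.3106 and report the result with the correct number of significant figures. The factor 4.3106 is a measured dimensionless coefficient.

4.64 mL

53.18 mL − 33.2 mL = 19.98 mL; the difference is limited to 1 decimal place (3 s.f.).
Carrying full precision, 19.98 ÷ 4.3106 = 4.63508560293… mL; 4.3106 has 5 s.f., so the result keeps min(3, 5) = 3 s.f.
Rounded to 3 significant figures: 4.64 mL.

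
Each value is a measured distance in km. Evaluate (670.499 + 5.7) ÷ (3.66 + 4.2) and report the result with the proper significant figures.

670.499 + 5.7 = 676.199, limited to 1 d.p. → 4 s.f.; 3.66 + 4.2 = 7.86, limited to 1 d.p. → 2 s.f.
Carrying full precision, 676.199 ÷ 7.86 = 86.0304071247…; keep min(4, 2) = 2 s.f.
Rounded to 2 significant figures: 86.

86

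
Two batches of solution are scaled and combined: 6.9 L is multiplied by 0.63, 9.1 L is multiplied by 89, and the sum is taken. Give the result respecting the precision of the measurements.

8.1 × 10^2 L

6.9 × 0.63 = 4.347 → 4.3 L (2 s.f., last digit at the 10^-1 place).
9.1 × 89 = 809.9 → 8.1 × 10^2 L (2 s.f., last digit at the 10^1 place).
Sum: 814.247 L; keep the coarser place, 10^1.
Result: 8.1 × 10^2 L.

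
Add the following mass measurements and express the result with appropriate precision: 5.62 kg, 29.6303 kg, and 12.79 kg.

5.62 kg + 29.6303 kg + 12.79 kg = 48.0403 kg.
Addition/subtraction keeps the fewest decimal places: 5.62 → 2 decimal places, 29.6303 → 4 decimal places, 12.79 → 2 decimal places; limit is 2.
Rounded to 2 decimal places: 48.04 kg.

48.04 kg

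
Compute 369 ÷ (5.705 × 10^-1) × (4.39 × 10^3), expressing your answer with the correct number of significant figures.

369 ÷ (5.705 × 10^-1) × (4.39 × 10^3) = 2839456.617…
Multiplication/division keeps the fewest significant figures: 369 → 3 s.f., 5.705 × 10^-1 → 4 s.f., 4.39 × 10^3 → 3 s.f.; limit is 3.
Rounded to 3 significant figures: 2.84 × 10^6.

2.84 × 10^6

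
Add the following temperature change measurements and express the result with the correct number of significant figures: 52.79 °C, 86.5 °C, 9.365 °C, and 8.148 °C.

156.8 °C

52.79 °C + 86.5 °C + 9.365 °C + 8.148 °C = 156.803 °C.
Addition/subtraction keeps the fewest decimal places: 52.79 → 2 decimal places, 86.5 → 1 decimal place, 9.365 → 3 decimal places, 8.148 → 3 decimal places; limit is 1.
Rounded to 1 decimal place: 156.8 °C.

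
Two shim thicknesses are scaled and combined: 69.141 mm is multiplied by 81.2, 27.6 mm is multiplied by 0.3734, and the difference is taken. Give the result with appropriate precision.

69.141 × 81.2 = 5614.2492 → 5.61 × 10^3 mm (3 s.f., last digit at the 10^1 place).
27.6 × 0.3734 = 10.30584 → 10.3 mm (3 s.f., last digit at the 10^-1 place).
Difference: 5603.94336 mm; keep the coarser place, 10^1.
Result: 5.60 × 10^3 mm.

5.60 × 10^3 mm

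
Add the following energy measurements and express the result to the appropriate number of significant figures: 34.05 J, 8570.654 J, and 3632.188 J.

34.05 J + 8570.654 J + 3632.188 J = 12236.892 J.
Addition/subtraction keeps the fewest decimal places: 34.05 → 2 decimal places, 8570.654 → 3 decimal places, 3632.188 → 3 decimal places; limit is 2.
Rounded to 2 decimal places: 12236.89 J.

12236.89 J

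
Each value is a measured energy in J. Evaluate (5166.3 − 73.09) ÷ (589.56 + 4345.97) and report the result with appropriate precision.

5166.3 − 73.09 = 5093.21, limited to 1 d.p. → 5 s.f.; 589.56 + 4345.97 = 4935.53, limited to 2 d.p. → 6 s.f.
Carrying full precision, 5093.21 ÷ 4935.53 = 1.0319479367…; keep min(5, 6) = 5 s.f.
Rounded to 5 significant figures: 1.0319.

1.0319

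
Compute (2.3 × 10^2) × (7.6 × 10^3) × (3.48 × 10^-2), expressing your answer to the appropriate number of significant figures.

(2.3 × 10^2) × (7.6 × 10^3) × (3.48 × 10^-2) = 60830.4
Multiplication/division keeps the fewest significant figures: 2.3 × 10^2 → 2 s.f., 7.6 × 10^3 → 2 s.f., 3.48 × 10^-2 → 3 s.f.; limit is 2.
Rounded to 2 significant figures: 6.1 × 10^4.

6.1 × 10^4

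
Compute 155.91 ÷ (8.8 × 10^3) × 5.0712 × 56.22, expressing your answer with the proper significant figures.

155.91 ÷ (8.8 × 10^3) × 5.0712 × 56.22 = 5.05118040071…
Multiplication/division keeps the fewest significant figures: 155.91 → 5 s.f., 8.8 × 10^3 → 2 s.f., 5.0712 → 5 s.f., 56.22 → 4 s.f.; limit is 2.
Rounded to 2 significant figures: 5.1.

5.1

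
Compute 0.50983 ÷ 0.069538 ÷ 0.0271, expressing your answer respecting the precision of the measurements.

271

0.50983 ÷ 0.069538 ÷ 0.0271 = 270.541504345…
Multiplication/division keeps the fewest significant figures: 0.50983 → 5 s.f., 0.069538 → 5 s.f., 0.0271 → 3 s.f.; limit is 3.
Rounded to 3 significant figures: 271.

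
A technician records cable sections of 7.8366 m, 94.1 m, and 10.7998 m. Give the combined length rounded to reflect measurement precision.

112.7 m

7.8366 m + 94.1 m + 10.7998 m = 112.7364 m.
Addition/subtraction keeps the fewest decimal places: 7.8366 → 4 decimal places, 94.1 → 1 decimal place, 10.7998 → 4 decimal places; limit is 1.
Rounded to 1 decimal place: 112.7 m.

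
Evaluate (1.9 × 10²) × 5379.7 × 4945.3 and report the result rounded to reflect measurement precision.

(1.9 × 10²) × 5379.7 × 4945.3 = 5.0548037779 × 10^9
Multiplication/division keeps the fewest significant figures: 1.9 × 10² → 2 s.f., 5379.7 → 5 s.f., 4945.3 → 5 s.f.; limit is 2.
Rounded to 2 significant figures: 5.1 × 10⁹.

5.1 × 10⁹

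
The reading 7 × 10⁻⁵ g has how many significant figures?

7 × 10⁻⁵: in scientific notation every digit of the coefficient is significant.

1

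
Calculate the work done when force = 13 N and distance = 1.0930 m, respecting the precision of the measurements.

14 J

work done = 13 N × 1.0930 m = 14.209 J.
13 has 2 significant figures; 1.0930 has 5.
Division/multiplication keeps the fewest: 2 significant figures.
Rounded: 14 J.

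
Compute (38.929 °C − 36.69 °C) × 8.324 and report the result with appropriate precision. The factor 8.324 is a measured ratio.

38.929 °C − 36.69 °C = 2.239 °C; the difference is limited to 2 decimal places (3 s.f.).
Carrying full precision, 2.239 × 8.324 = 18.637436 °C; 8.324 has 4 s.f., so the result keeps min(3, 4) = 3 s.f.
Rounded to 3 significant figures: 18.6 °C.

18.6 °C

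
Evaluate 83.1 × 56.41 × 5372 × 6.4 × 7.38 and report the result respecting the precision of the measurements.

1.2 × 10⁹

83.1 × 56.41 × 5372 × 6.4 × 7.38 = 1.18940418788 × 10^9…
Multiplication/division keeps the fewest significant figures: 83.1 → 3 s.f., 56.41 → 4 s.f., 5372 → 4 s.f., 6.4 → 2 s.f., 7.38 → 3 s.f.; limit is 2.
Rounded to 2 significant figures: 1.2 × 10⁹.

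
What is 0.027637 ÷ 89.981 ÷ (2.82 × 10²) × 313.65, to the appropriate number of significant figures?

3.42 × 10⁻⁴

0.027637 ÷ 89.981 ÷ (2.82 × 10²) × 313.65 = 0.000341614476768…
Multiplication/division keeps the fewest significant figures: 0.027637 → 5 s.f., 89.981 → 5 s.f., 2.82 × 10² → 3 s.f., 313.65 → 5 s.f.; limit is 3.
Rounded to 3 significant figures: 3.42 × 10⁻⁴.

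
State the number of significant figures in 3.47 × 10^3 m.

3.47 × 10^3: in scientific notation every digit of the coefficient is significant.

3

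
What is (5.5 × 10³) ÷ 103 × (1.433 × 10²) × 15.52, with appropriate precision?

(5.5 × 10³) ÷ 103 × (1.433 × 10²) × 15.52 = 118758.135922…
Multiplication/division keeps the fewest significant figures: 5.5 × 10³ → 2 s.f., 103 → 3 s.f., 1.433 × 10² → 4 s.f., 15.52 → 4 s.f.; limit is 2.
Rounded to 2 significant figures: 1.2 × 10⁵.

1.2 × 10⁵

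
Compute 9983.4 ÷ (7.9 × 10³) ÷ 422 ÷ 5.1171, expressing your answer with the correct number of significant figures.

5.9 × 10⁻⁴

9983.4 ÷ (7.9 × 10³) ÷ 422 ÷ 5.1171 = 0.000585214429246…
Multiplication/division keeps the fewest significant figures: 9983.4 → 5 s.f., 7.9 × 10³ → 2 s.f., 422 → 3 s.f., 5.1171 → 5 s.f.; limit is 2.
Rounded to 2 significant figures: 5.9 × 10⁻⁴.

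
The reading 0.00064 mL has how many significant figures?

0.00064: leading zeros are not significant.

2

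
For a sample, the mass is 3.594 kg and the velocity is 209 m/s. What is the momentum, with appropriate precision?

momentum = 3.594 kg × 209 m/s = 751.146 kg·m/s.
3.594 has 4 significant figures; 209 has 3.
Division/multiplication keeps the fewest: 3 significant figures.
Rounded: 751 kg·m/s.

751 kg·m/s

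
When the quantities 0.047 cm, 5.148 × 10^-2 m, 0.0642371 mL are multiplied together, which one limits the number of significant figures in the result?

0.047 cm

0.047 cm → 2 s.f.; 5.148 × 10^-2 m → 4 s.f.; 0.0642371 mL → 6 s.f.
The fewest is 2 significant figures, from 0.047 cm.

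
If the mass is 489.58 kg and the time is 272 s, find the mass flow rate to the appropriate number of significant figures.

1.80 kg/s

mass flow rate = 489.58 kg ÷ 272 s = 1.79992647059… kg/s.
489.58 has 5 significant figures; 272 has 3.
Division/multiplication keeps the fewest: 3 significant figures.
Rounded: 1.80 kg/s.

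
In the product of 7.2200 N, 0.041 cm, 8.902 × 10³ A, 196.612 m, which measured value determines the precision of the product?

7.2200 N → 5 s.f.; 0.041 cm → 2 s.f.; 8.902 × 10³ A → 4 s.f.; 196.612 m → 6 s.f.
The fewest is 2 significant figures, from 0.041 cm.

0.041 cm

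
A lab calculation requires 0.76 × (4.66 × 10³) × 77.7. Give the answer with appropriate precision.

0.76 × (4.66 × 10³) × 77.7 = 275182.32
Multiplication/division keeps the fewest significant figures: 0.76 → 2 s.f., 4.66 × 10³ → 3 s.f., 77.7 → 3 s.f.; limit is 2.
Rounded to 2 significant figures: 2.8 × 10⁵.

2.8 × 10⁵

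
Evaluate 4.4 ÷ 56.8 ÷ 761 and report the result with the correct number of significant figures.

4.4 ÷ 56.8 ÷ 761 = 0.000101793414891…
Multiplication/division keeps the fewest significant figures: 4.4 → 2 s.f., 56.8 → 3 s.f., 761 → 3 s.f.; limit is 2.
Rounded to 2 significant figures: 1.0 × 10^-4.

1.0 × 10^-4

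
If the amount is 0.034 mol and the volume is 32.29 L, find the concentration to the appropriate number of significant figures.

concentration = 0.034 mol ÷ 32.29 L = 0.001052957572… mol/L.
0.034 has 2 significant figures; 32.29 has 4.
Division/multiplication keeps the fewest: 2 significant figures.
Rounded: 0.0011 mol/L.

0.0011 mol/L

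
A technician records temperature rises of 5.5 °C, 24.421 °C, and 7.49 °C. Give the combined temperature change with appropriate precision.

5.5 °C + 24.421 °C + 7.49 °C = 37.411 °C.
Addition/subtraction keeps the fewest decimal places: 5.5 → 1 decimal place, 24.421 → 3 decimal places, 7.49 → 2 decimal places; limit is 1.
Rounded to 1 decimal place: 37.4 °C.

37.4 °C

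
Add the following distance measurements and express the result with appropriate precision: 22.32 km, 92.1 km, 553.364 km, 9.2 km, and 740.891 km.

22.32 km + 92.1 km + 553.364 km + 9.2 km + 740.891 km = 1417.875 km.
Addition/subtraction keeps the fewest decimal places: 22.32 → 2 decimal places, 92.1 → 1 decimal place, 553.364 → 3 decimal places, 9.2 → 1 decimal place, 740.891 → 3 decimal places; limit is 1.
Rounded to 1 decimal place: 1.4179 × 10^3 km.

1.4179 × 10^3 km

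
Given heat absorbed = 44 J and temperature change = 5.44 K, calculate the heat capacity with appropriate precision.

heat capacity = 44 J ÷ 5.44 K = 8.08823529412… J/K.
44 has 2 significant figures; 5.44 has 3.
Division/multiplication keeps the fewest: 2 significant figures.
Rounded: 8.1 J/K.

8.1 J/K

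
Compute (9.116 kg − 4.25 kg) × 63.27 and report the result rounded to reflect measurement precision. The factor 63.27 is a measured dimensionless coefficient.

9.116 kg − 4.25 kg = 4.866 kg; the difference is limited to 2 decimal places (3 s.f.).
Carrying full precision, 4.866 × 63.27 = 307.87182 kg; 63.27 has 4 s.f., so the result keeps min(3, 4) = 3 s.f.
Rounded to 3 significant figures: 308 kg.

308 kg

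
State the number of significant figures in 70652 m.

70652: zeros between nonzero digits are significant.

5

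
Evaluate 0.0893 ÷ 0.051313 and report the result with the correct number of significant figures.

1.74

0.0893 ÷ 0.051313 = 1.74029972911…
Multiplication/division keeps the fewest significant figures: 0.0893 → 3 s.f., 0.051313 → 5 s.f.; limit is 3.
Rounded to 3 significant figures: 1.74.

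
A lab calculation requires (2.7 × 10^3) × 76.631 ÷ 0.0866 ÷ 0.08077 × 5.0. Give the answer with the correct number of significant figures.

(2.7 × 10^3) × 76.631 ÷ 0.0866 ÷ 0.08077 × 5.0 = 147900719.432…
Multiplication/division keeps the fewest significant figures: 2.7 × 10^3 → 2 s.f., 76.631 → 5 s.f., 0.0866 → 3 s.f., 0.08077 → 4 s.f., 5.0 → 2 s.f.; limit is 2.
Rounded to 2 significant figures: 1.5 × 10^8.

1.5 × 10^8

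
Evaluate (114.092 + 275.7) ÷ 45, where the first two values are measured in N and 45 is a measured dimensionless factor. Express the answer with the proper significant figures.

8.7 N

114.092 N + 275.7 N = 389.792 N; the sum is limited to 1 decimal place (4 s.f.).
Carrying full precision, 389.792 ÷ 45 = 8.66204444444… N; 45 has 2 s.f., so the result keeps min(4, 2) = 2 s.f.
Rounded to 2 significant figures: 8.7 N.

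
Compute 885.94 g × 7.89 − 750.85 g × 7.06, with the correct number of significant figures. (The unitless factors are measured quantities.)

1.69 × 10^3 g

885.94 × 7.89 = 6990.0666 → 6.99 × 10^3 g (3 s.f., last digit at the 10^1 place).
750.85 × 7.06 = 5301.001 → 5.30 × 10^3 g (3 s.f., last digit at the 10^1 place).
Difference: 1689.0656 g; keep the coarser place, 10^1.
Result: 1.69 × 10^3 g.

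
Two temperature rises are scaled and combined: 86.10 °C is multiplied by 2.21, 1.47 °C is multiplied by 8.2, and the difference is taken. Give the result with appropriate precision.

1.78 × 10² °C

86.10 × 2.21 = 190.281 → 1.90 × 10² °C (3 s.f., last digit at the 10^0 place).
1.47 × 8.2 = 12.054 → 12 °C (2 s.f., last digit at the 10^0 place).
Difference: 178.227 °C; keep the coarser place, 10^0.
Result: 1.78 × 10² °C.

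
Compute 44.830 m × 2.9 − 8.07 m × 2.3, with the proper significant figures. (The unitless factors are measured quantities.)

44.830 × 2.9 = 130.007 → 1.3 × 10^2 m (2 s.f., last digit at the 10^1 place).
8.07 × 2.3 = 18.561 → 19 m (2 s.f., last digit at the 10^0 place).
Difference: 111.446 m; keep the coarser place, 10^1.
Result: 1.1 × 10^2 m.

1.1 × 10^2 m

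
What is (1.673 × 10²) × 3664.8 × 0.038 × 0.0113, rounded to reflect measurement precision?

(1.673 × 10²) × 3664.8 × 0.038 × 0.0113 = 263.274174576
Multiplication/division keeps the fewest significant figures: 1.673 × 10² → 4 s.f., 3664.8 → 5 s.f., 0.038 → 2 s.f., 0.0113 → 3 s.f.; limit is 2.
Rounded to 2 significant figures: 2.6 × 10².

2.6 × 10²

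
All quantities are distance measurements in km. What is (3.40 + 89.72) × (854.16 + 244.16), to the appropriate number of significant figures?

1.023 × 10⁵ km²

3.40 + 89.72 = 93.12, limited to 2 d.p. → 4 s.f.; 854.16 + 244.16 = 1098.32, limited to 2 d.p. → 6 s.f.
Carrying full precision, 93.12 × 1098.32 = 102275.5584; keep min(4, 6) = 4 s.f.
Rounded to 4 significant figures: 1.023 × 10⁵ km².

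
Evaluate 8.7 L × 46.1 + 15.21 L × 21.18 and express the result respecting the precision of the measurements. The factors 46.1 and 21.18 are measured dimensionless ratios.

8.7 × 46.1 = 401.07 → 4.0 × 10² L (2 s.f., last digit at the 10^1 place).
15.21 × 21.18 = 322.1478 → 322.1 L (4 s.f., last digit at the 10^-1 place).
Sum: 723.2178 L; keep the coarser place, 10^1.
Result: 7.2 × 10² L.

7.2 × 10² L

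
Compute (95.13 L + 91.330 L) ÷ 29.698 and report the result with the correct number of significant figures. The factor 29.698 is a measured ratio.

6.2785 L

95.13 L + 91.330 L = 186.460 L; the sum is limited to 2 decimal places (5 s.f.).
Carrying full precision, 186.460 ÷ 29.698 = 6.27853727524… L; 29.698 has 5 s.f., so the result keeps min(5, 5) = 5 s.f.
Rounded to 5 significant figures: 6.2785 L.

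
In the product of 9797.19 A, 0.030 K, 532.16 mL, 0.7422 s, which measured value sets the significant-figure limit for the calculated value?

0.030 K

9797.19 A → 6 s.f.; 0.030 K → 2 s.f.; 532.16 mL → 5 s.f.; 0.7422 s → 4 s.f.
The fewest is 2 significant figures, from 0.030 K.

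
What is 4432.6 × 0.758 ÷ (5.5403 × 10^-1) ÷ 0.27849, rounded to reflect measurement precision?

4432.6 × 0.758 ÷ (5.5403 × 10^-1) ÷ 0.27849 = 21776.3385993…
Multiplication/division keeps the fewest significant figures: 4432.6 → 5 s.f., 0.758 → 3 s.f., 5.5403 × 10^-1 → 5 s.f., 0.27849 → 5 s.f.; limit is 3.
Rounded to 3 significant figures: 2.18 × 10^4.

2.18 × 10^4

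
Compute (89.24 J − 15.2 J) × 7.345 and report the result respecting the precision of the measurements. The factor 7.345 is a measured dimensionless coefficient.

89.24 J − 15.2 J = 74.04 J; the difference is limited to 1 decimal place (3 s.f.).
Carrying full precision, 74.04 × 7.345 = 543.8238 J; 7.345 has 4 s.f., so the result keeps min(3, 4) = 3 s.f.
Rounded to 3 significant figures: 544 J.

544 J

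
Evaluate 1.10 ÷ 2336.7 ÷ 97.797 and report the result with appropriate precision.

1.10 ÷ 2336.7 ÷ 97.797 = 0.00000481353566439…
Multiplication/division keeps the fewest significant figures: 1.10 → 3 s.f., 2336.7 → 5 s.f., 97.797 → 5 s.f.; limit is 3.
Rounded to 3 significant figures: 4.81 × 10^-6.

4.81 × 10^-6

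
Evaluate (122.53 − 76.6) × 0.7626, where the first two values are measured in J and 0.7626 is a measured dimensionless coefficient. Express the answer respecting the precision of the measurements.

122.53 J − 76.6 J = 45.93 J; the difference is limited to 1 decimal place (3 s.f.).
Carrying full precision, 45.93 × 0.7626 = 35.026218 J; 0.7626 has 4 s.f., so the result keeps min(3, 4) = 3 s.f.
Rounded to 3 significant figures: 35.0 J.

35.0 J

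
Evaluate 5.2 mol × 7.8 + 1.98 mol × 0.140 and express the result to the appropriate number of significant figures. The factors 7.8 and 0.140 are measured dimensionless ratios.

41 mol

5.2 × 7.8 = 40.56 → 41 mol (2 s.f., last digit at the 10^0 place).
1.98 × 0.140 = 0.2772 → 0.277 mol (3 s.f., last digit at the 10^-3 place).
Sum: 40.8372 mol; keep the coarser place, 10^0.
Result: 41 mol.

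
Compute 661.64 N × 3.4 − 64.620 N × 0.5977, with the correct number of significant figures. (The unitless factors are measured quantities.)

2.2 × 10^3 N

661.64 × 3.4 = 2249.576 → 2.2 × 10^3 N (2 s.f., last digit at the 10^2 place).
64.620 × 0.5977 = 38.623374 → 38.62 N (4 s.f., last digit at the 10^-2 place).
Difference: 2210.952626 N; keep the coarser place, 10^2.
Result: 2.2 × 10^3 N.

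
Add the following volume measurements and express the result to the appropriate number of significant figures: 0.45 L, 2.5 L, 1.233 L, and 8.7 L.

12.9 L

0.45 L + 2.5 L + 1.233 L + 8.7 L = 12.883 L.
Addition/subtraction keeps the fewest decimal places: 0.45 → 2 decimal places, 2.5 → 1 decimal place, 1.233 → 3 decimal places, 8.7 → 1 decimal place; limit is 1.
Rounded to 1 decimal place: 12.9 L.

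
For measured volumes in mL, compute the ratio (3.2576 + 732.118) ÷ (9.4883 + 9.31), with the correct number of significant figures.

39.12

3.2576 + 732.118 = 735.3756, limited to 3 d.p. → 6 s.f.; 9.4883 + 9.31 = 18.7983, limited to 2 d.p. → 4 s.f.
Carrying full precision, 735.3756 ÷ 18.7983 = 39.1192607842…; keep min(6, 4) = 4 s.f.
Rounded to 4 significant figures: 39.12.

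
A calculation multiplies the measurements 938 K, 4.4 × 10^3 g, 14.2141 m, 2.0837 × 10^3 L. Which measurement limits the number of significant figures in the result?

938 K → 3 s.f.; 4.4 × 10^3 g → 2 s.f.; 14.2141 m → 6 s.f.; 2.0837 × 10^3 L → 5 s.f.
The fewest is 2 significant figures, from 4.4 × 10^3 g.

4.4 × 10^3 g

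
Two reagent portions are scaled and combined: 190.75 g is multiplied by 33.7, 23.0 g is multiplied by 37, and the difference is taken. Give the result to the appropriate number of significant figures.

190.75 × 33.7 = 6428.275 → 6.43 × 10^3 g (3 s.f., last digit at the 10^1 place).
23.0 × 37 = 851 → 8.5 × 10^2 g (2 s.f., last digit at the 10^1 place).
Difference: 5577.275 g; keep the coarser place, 10^1.
Result: 5.58 × 10^3 g.

5.58 × 10^3 g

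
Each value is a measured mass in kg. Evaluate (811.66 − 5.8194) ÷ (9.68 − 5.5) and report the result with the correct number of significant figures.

1.9 × 10^2

811.66 − 5.8194 = 805.8406, limited to 2 d.p. → 5 s.f.; 9.68 − 5.5 = 4.18, limited to 1 d.p. → 2 s.f.
Carrying full precision, 805.8406 ÷ 4.18 = 192.784832536…; keep min(5, 2) = 2 s.f.
Rounded to 2 significant figures: 1.9 × 10^2.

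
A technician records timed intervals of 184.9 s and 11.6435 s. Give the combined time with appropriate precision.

196.5 s

184.9 s + 11.6435 s = 196.5435 s.
Addition/subtraction keeps the fewest decimal places: 184.9 → 1 decimal place, 11.6435 → 4 decimal places; limit is 1.
Rounded to 1 decimal place: 196.5 s.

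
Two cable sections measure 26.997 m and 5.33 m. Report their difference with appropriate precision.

21.67 m

26.997 m − 5.33 m = 21.667 m.
Addition/subtraction keeps the fewest decimal places: 26.997 → 3 decimal places, 5.33 → 2 decimal places; limit is 2.
Rounded to 2 decimal places: 21.67 m.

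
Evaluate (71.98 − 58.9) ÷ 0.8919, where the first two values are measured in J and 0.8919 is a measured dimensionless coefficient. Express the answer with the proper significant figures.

14.7 J

71.98 J − 58.9 J = 13.08 J; the difference is limited to 1 decimal place (3 s.f.).
Carrying full precision, 13.08 ÷ 0.8919 = 14.6653212244… J; 0.8919 has 4 s.f., so the result keeps min(3, 4) = 3 s.f.
Rounded to 3 significant figures: 14.7 J.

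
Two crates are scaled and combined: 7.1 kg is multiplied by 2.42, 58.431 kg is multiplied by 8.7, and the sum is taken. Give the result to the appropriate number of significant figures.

7.1 × 2.42 = 17.182 → 17 kg (2 s.f., last digit at the 10^0 place).
58.431 × 8.7 = 508.3497 → 5.1 × 10² kg (2 s.f., last digit at the 10^1 place).
Sum: 525.5317 kg; keep the coarser place, 10^1.
Result: 5.3 × 10² kg.

5.3 × 10² kg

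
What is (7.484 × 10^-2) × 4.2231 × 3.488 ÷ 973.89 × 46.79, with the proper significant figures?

(7.484 × 10^-2) × 4.2231 × 3.488 ÷ 973.89 × 46.79 = 0.0529644856532…
Multiplication/division keeps the fewest significant figures: 7.484 × 10^-2 → 4 s.f., 4.2231 → 5 s.f., 3.488 → 4 s.f., 973.89 → 5 s.f., 46.79 → 4 s.f.; limit is 4.
Rounded to 4 significant figures: 0.05296.

0.05296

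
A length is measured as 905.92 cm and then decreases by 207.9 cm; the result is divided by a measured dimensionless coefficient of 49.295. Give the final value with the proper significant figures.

905.92 cm − 207.9 cm = 698.02 cm; the difference is limited to 1 decimal place (4 s.f.).
Carrying full precision, 698.02 ÷ 49.295 = 14.1600568009… cm; 49.295 has 5 s.f., so the result keeps min(4, 5) = 4 s.f.
Rounded to 4 significant figures: 14.16 cm.

14.16 cm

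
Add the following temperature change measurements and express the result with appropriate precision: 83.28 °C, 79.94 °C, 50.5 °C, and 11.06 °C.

224.8 °C

83.28 °C + 79.94 °C + 50.5 °C + 11.06 °C = 224.78 °C.
Addition/subtraction keeps the fewest decimal places: 83.28 → 2 decimal places, 79.94 → 2 decimal places, 50.5 → 1 decimal place, 11.06 → 2 decimal places; limit is 1.
Rounded to 1 decimal place: 224.8 °C.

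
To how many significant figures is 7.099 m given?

7.099: zeros between nonzero digits are significant.

4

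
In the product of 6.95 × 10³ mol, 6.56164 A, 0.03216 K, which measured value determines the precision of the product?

6.95 × 10³ mol → 3 s.f.; 6.56164 A → 6 s.f.; 0.03216 K → 4 s.f.
The fewest is 3 significant figures, from 6.95 × 10³ mol.

6.95 × 10³ mol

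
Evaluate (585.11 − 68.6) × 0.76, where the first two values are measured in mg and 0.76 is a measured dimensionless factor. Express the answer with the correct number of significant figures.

3.9 × 10^2 mg

585.11 mg − 68.6 mg = 516.51 mg; the difference is limited to 1 decimal place (4 s.f.).
Carrying full precision, 516.51 × 0.76 = 392.5476 mg; 0.76 has 2 s.f., so the result keeps min(4, 2) = 2 s.f.
Rounded to 2 significant figures: 3.9 × 10^2 mg.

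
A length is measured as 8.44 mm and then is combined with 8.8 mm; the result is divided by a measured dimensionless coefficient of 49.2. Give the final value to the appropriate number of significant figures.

3.50 × 10⁻¹ mm

8.44 mm + 8.8 mm = 17.24 mm; the sum is limited to 1 decimal place (3 s.f.).
Carrying full precision, 17.24 ÷ 49.2 = 0.350406504065… mm; 49.2 has 3 s.f., so the result keeps min(3, 3) = 3 s.f.
Rounded to 3 significant figures: 3.50 × 10⁻¹ mm.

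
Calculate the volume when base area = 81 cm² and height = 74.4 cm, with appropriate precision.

6.0 × 10^3 cm³

volume = 81 cm² × 74.4 cm = 6026.4 cm³.
81 has 2 significant figures; 74.4 has 3.
Division/multiplication keeps the fewest: 2 significant figures.
Rounded: 6.0 × 10^3 cm³.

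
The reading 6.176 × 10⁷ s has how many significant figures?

6.176 × 10⁷: in scientific notation every digit of the coefficient is significant.

4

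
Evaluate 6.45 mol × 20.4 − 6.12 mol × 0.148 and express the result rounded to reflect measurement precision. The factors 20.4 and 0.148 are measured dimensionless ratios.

6.45 × 20.4 = 131.58 → 132 mol (3 s.f., last digit at the 10^0 place).
6.12 × 0.148 = 0.90576 → 0.906 mol (3 s.f., last digit at the 10^-3 place).
Difference: 130.67424 mol; keep the coarser place, 10^0.
Result: 131 mol.

131 mol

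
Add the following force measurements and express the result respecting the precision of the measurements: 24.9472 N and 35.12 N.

60.07 N

24.9472 N + 35.12 N = 60.0672 N.
Addition/subtraction keeps the fewest decimal places: 24.9472 → 4 decimal places, 35.12 → 2 decimal places; limit is 2.
Rounded to 2 decimal places: 60.07 N.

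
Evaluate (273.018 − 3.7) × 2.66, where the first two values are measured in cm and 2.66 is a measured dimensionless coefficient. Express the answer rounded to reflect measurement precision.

716 cm

273.018 cm − 3.7 cm = 269.318 cm; the difference is limited to 1 decimal place (4 s.f.).
Carrying full precision, 269.318 × 2.66 = 716.38588 cm; 2.66 has 3 s.f., so the result keeps min(4, 3) = 3 s.f.
Rounded to 3 significant figures: 716 cm.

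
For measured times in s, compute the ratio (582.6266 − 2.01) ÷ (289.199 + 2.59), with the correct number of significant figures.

582.6266 − 2.01 = 580.6166, limited to 2 d.p. → 5 s.f.; 289.199 + 2.59 = 291.789, limited to 2 d.p. → 5 s.f.
Carrying full precision, 580.6166 ÷ 291.789 = 1.9898508854…; keep min(5, 5) = 5 s.f.
Rounded to 5 significant figures: 1.9899.

1.9899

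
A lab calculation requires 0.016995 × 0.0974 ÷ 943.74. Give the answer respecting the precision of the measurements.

0.016995 × 0.0974 ÷ 943.74 = 0.00000175399262509…
Multiplication/division keeps the fewest significant figures: 0.016995 → 5 s.f., 0.0974 → 3 s.f., 943.74 → 5 s.f.; limit is 3.
Rounded to 3 significant figures: 1.75 × 10⁻⁶.

1.75 × 10⁻⁶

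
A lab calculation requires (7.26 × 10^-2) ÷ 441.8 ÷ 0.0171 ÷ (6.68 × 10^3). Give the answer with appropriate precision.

1.44 × 10^-6

(7.26 × 10^-2) ÷ 441.8 ÷ 0.0171 ÷ (6.68 × 10^3) = 0.00000143859430361…
Multiplication/division keeps the fewest significant figures: 7.26 × 10^-2 → 3 s.f., 441.8 → 4 s.f., 0.0171 → 3 s.f., 6.68 × 10^3 → 3 s.f.; limit is 3.
Rounded to 3 significant figures: 1.44 × 10^-6.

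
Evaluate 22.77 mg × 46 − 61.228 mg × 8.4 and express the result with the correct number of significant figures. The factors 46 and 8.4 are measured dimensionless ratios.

22.77 × 46 = 1047.42 → 1.0 × 10^3 mg (2 s.f., last digit at the 10^2 place).
61.228 × 8.4 = 514.3152 → 5.1 × 10^2 mg (2 s.f., last digit at the 10^1 place).
Difference: 533.1048 mg; keep the coarser place, 10^2.
Result: 5 × 10^2 mg.

5 × 10^2 mg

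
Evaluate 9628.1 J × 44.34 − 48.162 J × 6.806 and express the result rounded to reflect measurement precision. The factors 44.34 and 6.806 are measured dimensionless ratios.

9628.1 × 44.34 = 426909.954 → 4.269 × 10⁵ J (4 s.f., last digit at the 10^2 place).
48.162 × 6.806 = 327.790572 → 327.8 J (4 s.f., last digit at the 10^-1 place).
Difference: 426582.163428 J; keep the coarser place, 10^2.
Result: 4.266 × 10⁵ J.

4.266 × 10⁵ J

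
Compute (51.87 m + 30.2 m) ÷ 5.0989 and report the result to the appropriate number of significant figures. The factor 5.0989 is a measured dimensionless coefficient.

51.87 m + 30.2 m = 82.07 m; the sum is limited to 1 decimal place (3 s.f.).
Carrying full precision, 82.07 ÷ 5.0989 = 16.0956284689… m; 5.0989 has 5 s.f., so the result keeps min(3, 5) = 3 s.f.
Rounded to 3 significant figures: 16.1 m.

16.1 m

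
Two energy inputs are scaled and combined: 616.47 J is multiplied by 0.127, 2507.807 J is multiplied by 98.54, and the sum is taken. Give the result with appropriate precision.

616.47 × 0.127 = 78.29169 → 78.3 J (3 s.f., last digit at the 10^-1 place).
2507.807 × 98.54 = 247119.30178 → 2.471 × 10^5 J (4 s.f., last digit at the 10^2 place).
Sum: 247197.59347 J; keep the coarser place, 10^2.
Result: 2.472 × 10^5 J.

2.472 × 10^5 J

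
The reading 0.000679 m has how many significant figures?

0.000679: leading zeros are not significant.

3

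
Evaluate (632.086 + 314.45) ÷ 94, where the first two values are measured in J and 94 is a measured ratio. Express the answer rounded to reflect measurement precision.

1.0 × 10^1 J

632.086 J + 314.45 J = 946.536 J; the sum is limited to 2 decimal places (5 s.f.).
Carrying full precision, 946.536 ÷ 94 = 10.0695319149… J; 94 has 2 s.f., so the result keeps min(5, 2) = 2 s.f.
Rounded to 2 significant figures: 1.0 × 10^1 J.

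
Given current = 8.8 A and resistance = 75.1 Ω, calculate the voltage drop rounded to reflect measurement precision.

voltage drop = 8.8 A × 75.1 Ω = 660.88 V.
8.8 has 2 significant figures; 75.1 has 3.
Division/multiplication keeps the fewest: 2 significant figures.
Rounded: 6.6 × 10^2 V.

6.6 × 10^2 V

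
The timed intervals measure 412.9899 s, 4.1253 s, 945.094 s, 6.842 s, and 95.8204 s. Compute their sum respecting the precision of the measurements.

1.464872 × 10³ s

412.9899 s + 4.1253 s + 945.094 s + 6.842 s + 95.8204 s = 1464.8716 s.
Addition/subtraction keeps the fewest decimal places: 412.9899 → 4 decimal places, 4.1253 → 4 decimal places, 945.094 → 3 decimal places, 6.842 → 3 decimal places, 95.8204 → 4 decimal places; limit is 3.
Rounded to 3 decimal places: 1.464872 × 10³ s.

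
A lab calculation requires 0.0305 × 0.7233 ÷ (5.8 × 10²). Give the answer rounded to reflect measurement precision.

0.0305 × 0.7233 ÷ (5.8 × 10²) = 0.0000380356034483…
Multiplication/division keeps the fewest significant figures: 0.0305 → 3 s.f., 0.7233 → 4 s.f., 5.8 × 10² → 2 s.f.; limit is 2.
Rounded to 2 significant figures: 3.8 × 10⁻⁵.

3.8 × 10⁻⁵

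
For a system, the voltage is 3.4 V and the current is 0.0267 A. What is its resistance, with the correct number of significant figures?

resistance = 3.4 V ÷ 0.0267 A = 127.34082397… Ω.
3.4 has 2 significant figures; 0.0267 has 3.
Division/multiplication keeps the fewest: 2 significant figures.
Rounded: 1.3 × 10^2 Ω.

1.3 × 10^2 Ω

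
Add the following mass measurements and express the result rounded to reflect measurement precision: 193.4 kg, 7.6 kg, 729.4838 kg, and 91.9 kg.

193.4 kg + 7.6 kg + 729.4838 kg + 91.9 kg = 1022.3838 kg.
Addition/subtraction keeps the fewest decimal places: 193.4 → 1 decimal place, 7.6 → 1 decimal place, 729.4838 → 4 decimal places, 91.9 → 1 decimal place; limit is 1.
Rounded to 1 decimal place: 1022.4 kg.

1022.4 kg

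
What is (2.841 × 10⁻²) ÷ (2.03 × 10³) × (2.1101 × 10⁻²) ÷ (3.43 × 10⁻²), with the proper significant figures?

(2.841 × 10⁻²) ÷ (2.03 × 10³) × (2.1101 × 10⁻²) ÷ (3.43 × 10⁻²) = 0.00000860962257106…
Multiplication/division keeps the fewest significant figures: 2.841 × 10⁻² → 4 s.f., 2.03 × 10³ → 3 s.f., 2.1101 × 10⁻² → 5 s.f., 3.43 × 10⁻² → 3 s.f.; limit is 3.
Rounded to 3 significant figures: 8.61 × 10⁻⁶.

8.61 × 10⁻⁶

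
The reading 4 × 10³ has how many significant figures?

4 × 10³: in scientific notation every digit of the coefficient is significant.

1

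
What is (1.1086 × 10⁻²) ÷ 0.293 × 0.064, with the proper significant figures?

0.0024

(1.1086 × 10⁻²) ÷ 0.293 × 0.064 = 0.00242151535836…
Multiplication/division keeps the fewest significant figures: 1.1086 × 10⁻² → 5 s.f., 0.293 → 3 s.f., 0.064 → 2 s.f.; limit is 2.
Rounded to 2 significant figures: 0.0024.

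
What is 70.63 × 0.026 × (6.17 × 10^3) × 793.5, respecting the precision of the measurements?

9.0 × 10^6

70.63 × 0.026 × (6.17 × 10^3) × 793.5 = 8990723.6601
Multiplication/division keeps the fewest significant figures: 70.63 → 4 s.f., 0.026 → 2 s.f., 6.17 × 10^3 → 3 s.f., 793.5 → 4 s.f.; limit is 2.
Rounded to 2 significant figures: 9.0 × 10^6.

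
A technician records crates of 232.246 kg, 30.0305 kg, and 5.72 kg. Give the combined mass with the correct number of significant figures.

2.6800 × 10² kg

232.246 kg + 30.0305 kg + 5.72 kg = 267.9965 kg.
Addition/subtraction keeps the fewest decimal places: 232.246 → 3 decimal places, 30.0305 → 4 decimal places, 5.72 → 2 decimal places; limit is 2.
Rounded to 2 decimal places: 2.6800 × 10² kg.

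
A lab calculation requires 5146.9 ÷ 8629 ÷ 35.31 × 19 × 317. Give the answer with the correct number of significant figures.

1.0 × 10^2

5146.9 ÷ 8629 ÷ 35.31 × 19 × 317 = 101.742031958…
Multiplication/division keeps the fewest significant figures: 5146.9 → 5 s.f., 8629 → 4 s.f., 35.31 → 4 s.f., 19 → 2 s.f., 317 → 3 s.f.; limit is 2.
Rounded to 2 significant figures: 1.0 × 10^2.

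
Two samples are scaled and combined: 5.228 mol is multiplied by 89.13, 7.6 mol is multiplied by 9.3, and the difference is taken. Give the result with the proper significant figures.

3.95 × 10² mol

5.228 × 89.13 = 465.97164 → 4.660 × 10² mol (4 s.f., last digit at the 10^-1 place).
7.6 × 9.3 = 70.68 → 71 mol (2 s.f., last digit at the 10^0 place).
Difference: 395.29164 mol; keep the coarser place, 10^0.
Result: 3.95 × 10² mol.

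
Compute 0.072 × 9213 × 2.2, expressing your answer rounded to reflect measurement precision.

1.5 × 10³

0.072 × 9213 × 2.2 = 1459.3392
Multiplication/division keeps the fewest significant figures: 0.072 → 2 s.f., 9213 → 4 s.f., 2.2 → 2 s.f.; limit is 2.
Rounded to 2 significant figures: 1.5 × 10³.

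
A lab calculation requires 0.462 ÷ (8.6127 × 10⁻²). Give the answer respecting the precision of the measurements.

0.462 ÷ (8.6127 × 10⁻²) = 5.36417151416…
Multiplication/division keeps the fewest significant figures: 0.462 → 3 s.f., 8.6127 × 10⁻² → 5 s.f.; limit is 3.
Rounded to 3 significant figures: 5.36.

5.36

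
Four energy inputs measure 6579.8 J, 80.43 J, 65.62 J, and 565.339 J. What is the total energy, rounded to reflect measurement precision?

6579.8 J + 80.43 J + 65.62 J + 565.339 J = 7291.189 J.
Addition/subtraction keeps the fewest decimal places: 6579.8 → 1 decimal place, 80.43 → 2 decimal places, 65.62 → 2 decimal places, 565.339 → 3 decimal places; limit is 1.
Rounded to 1 decimal place: 7291.2 J.

7291.2 J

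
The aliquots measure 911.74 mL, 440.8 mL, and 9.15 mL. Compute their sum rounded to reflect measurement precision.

1361.7 mL

911.74 mL + 440.8 mL + 9.15 mL = 1361.69 mL.
Addition/subtraction keeps the fewest decimal places: 911.74 → 2 decimal places, 440.8 → 1 decimal place, 9.15 → 2 decimal places; limit is 1.
Rounded to 1 decimal place: 1361.7 mL.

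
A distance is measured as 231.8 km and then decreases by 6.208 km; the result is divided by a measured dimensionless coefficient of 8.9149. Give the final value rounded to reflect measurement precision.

25.31 km

231.8 km − 6.208 km = 225.592 km; the difference is limited to 1 decimal place (4 s.f.).
Carrying full precision, 225.592 ÷ 8.9149 = 25.3050510942… km; 8.9149 has 5 s.f., so the result keeps min(4, 5) = 4 s.f.
Rounded to 4 significant figures: 25.31 km.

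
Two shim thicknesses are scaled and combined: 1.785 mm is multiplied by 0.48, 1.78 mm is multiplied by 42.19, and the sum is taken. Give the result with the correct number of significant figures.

76.0 mm

1.785 × 0.48 = 0.8568 → 0.86 mm (2 s.f., last digit at the 10^-2 place).
1.78 × 42.19 = 75.0982 → 75.1 mm (3 s.f., last digit at the 10^-1 place).
Sum: 75.955 mm; keep the coarser place, 10^-1.
Result: 76.0 mm.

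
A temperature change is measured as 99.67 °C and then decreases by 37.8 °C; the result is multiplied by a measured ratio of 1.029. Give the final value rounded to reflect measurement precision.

99.67 °C − 37.8 °C = 61.87 °C; the difference is limited to 1 decimal place (3 s.f.).
Carrying full precision, 61.87 × 1.029 = 63.66423 °C; 1.029 has 4 s.f., so the result keeps min(3, 4) = 3 s.f.
Rounded to 3 significant figures: 63.7 °C.

63.7 °C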